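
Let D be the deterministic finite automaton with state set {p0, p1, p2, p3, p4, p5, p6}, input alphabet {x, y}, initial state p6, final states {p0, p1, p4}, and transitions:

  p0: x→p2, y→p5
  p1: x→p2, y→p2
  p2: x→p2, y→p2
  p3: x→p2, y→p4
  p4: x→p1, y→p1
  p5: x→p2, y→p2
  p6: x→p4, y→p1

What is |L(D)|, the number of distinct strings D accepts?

The useful subgraph on states {p1, p4, p6} is acyclic, so L(D) is finite; the longest accepting path visits 3 useful states, giving maximum string length 2.
Counting accepting paths from p6 by length: 2 of length 1, 2 of length 2. Total 4.

4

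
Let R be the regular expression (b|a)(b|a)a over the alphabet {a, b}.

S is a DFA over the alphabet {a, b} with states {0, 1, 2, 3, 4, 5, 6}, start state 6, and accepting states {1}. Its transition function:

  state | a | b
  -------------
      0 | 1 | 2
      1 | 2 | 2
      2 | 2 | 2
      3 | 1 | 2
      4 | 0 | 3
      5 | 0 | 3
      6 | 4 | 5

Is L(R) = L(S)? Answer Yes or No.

Yes

Converting the expression R to a DFA (subset construction, then merging equivalent states) gives the minimal DFA with states {r0, r1, r2, r3, r4}, start state r0, accepting states {r3} and transitions r0: a→r1, b→r1; r1: a→r2, b→r2; r2: a→r3, b→r4; r3: a→r4, b→r4; r4: a→r4, b→r4.
Exploring the product automaton R × S from the start pair (r0, 6), following both machines on each input symbol, reaches 7 state pairs: (r0, 6), (r1, 4), (r1, 5), (r2, 0), (r2, 3), (r3, 1), (r4, 2).
R accepts in {r3} and S accepts in {1}. In every reachable pair the two components are either both accepting — (r3, 1) — or both non-accepting, so no string is accepted by exactly one of the machines: L(R) \ L(S) and L(S) \ L(R) are both empty.
Hence every string is accepted by R iff it is accepted by S, and the two languages coincide.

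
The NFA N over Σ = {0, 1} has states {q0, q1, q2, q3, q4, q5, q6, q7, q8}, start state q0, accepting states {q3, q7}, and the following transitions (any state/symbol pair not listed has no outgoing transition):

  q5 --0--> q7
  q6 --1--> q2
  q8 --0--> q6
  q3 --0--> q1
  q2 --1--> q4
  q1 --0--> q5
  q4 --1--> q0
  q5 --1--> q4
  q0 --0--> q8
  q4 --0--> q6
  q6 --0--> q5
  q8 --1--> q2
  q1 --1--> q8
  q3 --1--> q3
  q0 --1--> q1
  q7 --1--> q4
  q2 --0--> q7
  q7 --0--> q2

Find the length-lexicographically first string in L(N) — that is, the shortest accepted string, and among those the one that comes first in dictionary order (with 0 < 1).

A breadth-first search from q0 reaches an accepting state first via the path q0 → q8 → q2 → q7 on input 010.
No string of length < 3 is accepted (BFS exhausts all shorter strings without reaching an accepting state), and 010 is the lexicographically least accepting string of length 3.

010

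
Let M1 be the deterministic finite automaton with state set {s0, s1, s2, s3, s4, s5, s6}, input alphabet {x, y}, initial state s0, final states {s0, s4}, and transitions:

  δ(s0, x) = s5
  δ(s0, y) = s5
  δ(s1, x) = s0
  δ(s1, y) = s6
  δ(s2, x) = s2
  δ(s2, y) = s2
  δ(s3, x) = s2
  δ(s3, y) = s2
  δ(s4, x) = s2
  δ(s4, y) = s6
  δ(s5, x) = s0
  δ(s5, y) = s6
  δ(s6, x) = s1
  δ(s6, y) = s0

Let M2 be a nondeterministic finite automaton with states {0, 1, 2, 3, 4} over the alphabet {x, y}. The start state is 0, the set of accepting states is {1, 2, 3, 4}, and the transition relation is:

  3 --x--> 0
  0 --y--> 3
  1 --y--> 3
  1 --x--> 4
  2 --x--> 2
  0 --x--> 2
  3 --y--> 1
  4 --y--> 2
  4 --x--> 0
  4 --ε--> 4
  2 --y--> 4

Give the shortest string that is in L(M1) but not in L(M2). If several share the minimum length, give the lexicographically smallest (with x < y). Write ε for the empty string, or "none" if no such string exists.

ε

The empty string ε is accepted by M1 but not by M2.
Since ε is the unique shortest string, it is the required witness.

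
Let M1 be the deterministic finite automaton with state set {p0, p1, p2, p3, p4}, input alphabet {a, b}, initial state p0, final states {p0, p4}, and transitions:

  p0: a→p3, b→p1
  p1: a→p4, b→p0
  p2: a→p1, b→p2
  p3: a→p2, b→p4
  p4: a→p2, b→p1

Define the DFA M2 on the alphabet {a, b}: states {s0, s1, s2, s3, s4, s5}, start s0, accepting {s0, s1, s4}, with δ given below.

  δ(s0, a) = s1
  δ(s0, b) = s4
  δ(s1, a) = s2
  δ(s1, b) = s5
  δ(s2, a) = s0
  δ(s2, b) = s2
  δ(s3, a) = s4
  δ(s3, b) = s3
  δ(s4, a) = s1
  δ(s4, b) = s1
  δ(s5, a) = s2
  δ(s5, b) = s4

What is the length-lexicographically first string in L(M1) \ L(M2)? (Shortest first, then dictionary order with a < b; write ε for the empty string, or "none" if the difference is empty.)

ab

The string ab is accepted by M1 but not by M2.
No shorter string lies in the difference, and ab is the lexicographically first length-2 string in L(M1) \ L(M2).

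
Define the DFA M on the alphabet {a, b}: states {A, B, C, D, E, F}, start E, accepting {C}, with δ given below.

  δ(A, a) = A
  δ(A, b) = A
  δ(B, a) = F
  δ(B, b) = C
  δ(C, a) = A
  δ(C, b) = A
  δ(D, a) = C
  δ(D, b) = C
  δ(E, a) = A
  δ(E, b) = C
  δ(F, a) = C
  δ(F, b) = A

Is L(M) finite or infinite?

finite

The useful states (reachable from E and able to reach an accepting state) are {C, E}.
Restricted to these states the transition graph has no cycle, so every accepting path has bounded length and L is finite.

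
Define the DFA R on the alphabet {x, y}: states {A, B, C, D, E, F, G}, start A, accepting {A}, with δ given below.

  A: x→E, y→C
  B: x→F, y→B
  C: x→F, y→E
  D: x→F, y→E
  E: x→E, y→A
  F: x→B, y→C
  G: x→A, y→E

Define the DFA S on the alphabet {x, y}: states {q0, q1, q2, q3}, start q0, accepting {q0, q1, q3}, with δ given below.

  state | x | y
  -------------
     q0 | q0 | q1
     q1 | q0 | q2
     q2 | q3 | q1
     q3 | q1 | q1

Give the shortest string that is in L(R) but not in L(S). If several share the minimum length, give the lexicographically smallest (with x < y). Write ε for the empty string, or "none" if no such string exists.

xyyyy

The string xyyyy is accepted by R but not by S.
No shorter string lies in the difference, and xyyyy is the lexicographically first length-5 string in L(R) \ L(S).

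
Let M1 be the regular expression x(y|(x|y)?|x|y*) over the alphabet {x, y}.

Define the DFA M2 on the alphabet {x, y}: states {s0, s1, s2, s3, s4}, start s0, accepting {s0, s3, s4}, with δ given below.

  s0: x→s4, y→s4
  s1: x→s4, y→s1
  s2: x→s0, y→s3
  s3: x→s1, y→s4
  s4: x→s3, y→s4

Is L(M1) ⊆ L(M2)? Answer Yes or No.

Converting the expression M1 to a DFA (subset construction, then merging equivalent states) gives the minimal DFA with states {r0, r1, r2, r3, r4}, start state r0, accepting states {r1, r3, r4} and transitions r0: x→r1, y→r2; r1: x→r3, y→r4; r2: x→r2, y→r2; r3: x→r2, y→r2; r4: x→r2, y→r4.
Exploring the product automaton M1 × M2 from the start pair (r0, s0), following both machines on each input symbol, reaches 7 state pairs: (r0, s0), (r1, s4), (r2, s4), (r3, s3), (r4, s4), (r2, s3), (r2, s1).
M1 accepts in {r1, r3, r4} and M2 accepts in {s0, s3, s4}. The reachable pairs whose M1-component is accepting are (r1, s4), (r3, s3), (r4, s4); in each of them the M2-component is accepting too, so the product for L(M1) \ L(M2) (M1-component accepting, M2-component rejecting) has no reachable accepting pair and the difference is empty.
Hence every string in L(M1) is also in L(M2).

Yes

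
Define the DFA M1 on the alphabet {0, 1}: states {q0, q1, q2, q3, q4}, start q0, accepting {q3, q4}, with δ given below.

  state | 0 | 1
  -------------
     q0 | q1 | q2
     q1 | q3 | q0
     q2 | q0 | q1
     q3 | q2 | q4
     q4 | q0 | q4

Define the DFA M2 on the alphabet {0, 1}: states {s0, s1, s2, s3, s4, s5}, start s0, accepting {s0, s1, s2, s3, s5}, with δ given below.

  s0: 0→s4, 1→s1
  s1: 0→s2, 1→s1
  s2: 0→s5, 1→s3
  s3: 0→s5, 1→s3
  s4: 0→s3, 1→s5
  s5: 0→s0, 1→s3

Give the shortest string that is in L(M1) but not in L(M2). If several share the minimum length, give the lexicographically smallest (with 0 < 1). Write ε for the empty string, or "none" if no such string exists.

0100

The string 0100 is accepted by M1 but not by M2.
No shorter string lies in the difference, and 0100 is the lexicographically first length-4 string in L(M1) \ L(M2).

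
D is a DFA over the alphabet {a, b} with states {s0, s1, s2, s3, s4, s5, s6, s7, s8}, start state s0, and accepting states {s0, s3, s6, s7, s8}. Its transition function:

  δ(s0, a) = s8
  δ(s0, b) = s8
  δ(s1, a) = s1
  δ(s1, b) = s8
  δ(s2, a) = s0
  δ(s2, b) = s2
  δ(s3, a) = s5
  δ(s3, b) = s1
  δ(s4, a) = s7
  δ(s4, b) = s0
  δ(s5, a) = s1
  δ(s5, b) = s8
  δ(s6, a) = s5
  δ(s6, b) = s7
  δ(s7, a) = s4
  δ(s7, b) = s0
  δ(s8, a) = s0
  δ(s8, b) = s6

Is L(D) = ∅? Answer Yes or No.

The empty string ε is accepted: the run s0 ends in the accepting state s0.
Since at least one string is accepted, L(D) is not empty.

No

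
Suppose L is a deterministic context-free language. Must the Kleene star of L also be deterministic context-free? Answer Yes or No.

No

L = {c aⁿbⁿ : n≥0} ∪ {cc aⁿb²ⁿ : n≥0} is a DCFL (the number of leading c's fixes which ratio the DPDA checks), but L* is not. Every word of L starts with c, so in a factorisation of the string cc aⁱbʲ (i≥1) into words of L each factor begins at one of the two c's: either the whole string is a single word of L (forcing j = 2i), or it splits as c · (c aⁱbʲ) with c ∈ L (take n = 0) and c aⁱbʲ ∈ L (forcing j = i). Thus L* ∩ cca⁺b* = {cc aⁿbⁿ : n≥1} ∪ {cc aⁿb²ⁿ : n≥1}. A DPDA for L* would give one for this intersection with a regular set, and, started from its configuration after reading cc, one for {aⁿbⁿ : n≥1} ∪ {aⁿb²ⁿ : n≥1}, which no deterministic PDA accepts (a DPDA for it would have a single run on aⁿb²ⁿ, accepting after the prefix aⁿbⁿ and accepting again after n more b's; an ordinary PDA that simulates it on a's and b's and, at any moment when it is accepting, may switch to reading only a fresh letter d while feeding each d to the simulation as a b, would accept aⁱbʲdᵏ (k≥1) exactly when both aⁱbʲ and aⁱbʲ⁺ᵏ are in the language, i.e. its language intersected with the regular set a*b*d⁺ would be exactly {aⁿbⁿdⁿ : n≥1} — impossible, since context-free languages are closed under intersection with regular sets and {aⁿbⁿdⁿ} is not context-free). So L* is not a DCFL.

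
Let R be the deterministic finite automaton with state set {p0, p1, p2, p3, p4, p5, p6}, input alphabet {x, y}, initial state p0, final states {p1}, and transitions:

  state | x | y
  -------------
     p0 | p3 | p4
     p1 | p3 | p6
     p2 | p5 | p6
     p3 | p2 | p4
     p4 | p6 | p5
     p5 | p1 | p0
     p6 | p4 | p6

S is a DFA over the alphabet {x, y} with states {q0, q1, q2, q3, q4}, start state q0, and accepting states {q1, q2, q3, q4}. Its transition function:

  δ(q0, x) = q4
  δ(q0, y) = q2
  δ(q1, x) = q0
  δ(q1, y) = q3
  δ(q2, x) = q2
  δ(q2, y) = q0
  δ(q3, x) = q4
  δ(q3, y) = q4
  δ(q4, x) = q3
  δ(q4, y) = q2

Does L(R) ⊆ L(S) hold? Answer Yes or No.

Yes

Exploring the product automaton R × S from the start pair (p0, q0), following both machines on each input symbol, reaches 24 state pairs: (p0, q0), (p3, q4), (p4, q2), (p2, q3), (p6, q2), (p5, q0), (p5, q4), (p6, q4), (p6, q0), (p1, q4), (p0, q2), (p1, q3), (p4, q3), (p4, q4), (p3, q3), (p3, q2), (p4, q0), (p6, q3), (p5, q2), (p2, q4), (p2, q2), (p1, q2), (p5, q3), (p0, q4).
R accepts in {p1} and S accepts in {q1, q2, q3, q4}. The reachable pairs whose R-component is accepting are (p1, q4), (p1, q3), (p1, q2); in each of them the S-component is accepting too, so the product for L(R) \ L(S) (R-component accepting, S-component rejecting) has no reachable accepting pair and the difference is empty.
Hence every string in L(R) is also in L(S).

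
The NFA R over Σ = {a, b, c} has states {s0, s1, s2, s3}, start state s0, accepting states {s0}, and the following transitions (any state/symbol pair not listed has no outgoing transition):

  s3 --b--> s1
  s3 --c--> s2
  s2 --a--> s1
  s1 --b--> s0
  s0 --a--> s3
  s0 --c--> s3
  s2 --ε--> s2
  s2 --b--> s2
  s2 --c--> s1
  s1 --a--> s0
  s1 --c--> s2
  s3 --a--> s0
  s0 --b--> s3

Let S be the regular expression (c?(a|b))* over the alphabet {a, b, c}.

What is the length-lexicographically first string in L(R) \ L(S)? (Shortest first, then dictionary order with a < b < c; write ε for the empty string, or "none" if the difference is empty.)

acca

The string acca is accepted by R but not by S.
No shorter string lies in the difference, and acca is the lexicographically first length-4 string in L(R) \ L(S).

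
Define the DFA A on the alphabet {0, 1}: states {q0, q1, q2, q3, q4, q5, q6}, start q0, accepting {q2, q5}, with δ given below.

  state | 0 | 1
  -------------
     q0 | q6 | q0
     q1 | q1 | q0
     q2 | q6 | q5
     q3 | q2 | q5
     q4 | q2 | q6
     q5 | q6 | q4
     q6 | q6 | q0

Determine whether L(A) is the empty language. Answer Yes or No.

Yes

The states reachable from the start state are {q0, q6}.
None of the accepting states {q2, q5} is reachable, so no string is accepted and L(A) = ∅.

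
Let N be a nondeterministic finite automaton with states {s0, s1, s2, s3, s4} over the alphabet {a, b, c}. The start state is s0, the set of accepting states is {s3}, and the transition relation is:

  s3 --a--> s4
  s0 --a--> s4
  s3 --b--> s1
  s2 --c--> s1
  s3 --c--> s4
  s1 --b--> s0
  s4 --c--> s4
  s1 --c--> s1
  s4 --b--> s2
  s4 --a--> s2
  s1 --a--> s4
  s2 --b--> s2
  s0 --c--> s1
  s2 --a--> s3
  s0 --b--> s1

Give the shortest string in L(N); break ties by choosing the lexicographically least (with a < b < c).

aaa

A breadth-first search from s0 reaches an accepting state first via the path s0 → s4 → s2 → s3 on input aaa.
No string of length < 3 is accepted (BFS exhausts all shorter strings without reaching an accepting state), and aaa is the lexicographically least accepting string of length 3.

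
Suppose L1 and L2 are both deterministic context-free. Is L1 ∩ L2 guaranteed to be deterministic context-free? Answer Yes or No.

DCFLs are closed under complement (normalise the DPDA to read all of its input, then flip the verdict). If they were also closed under intersection, De Morgan would make them closed under union; but {aⁿbⁿ : n≥0} and {aⁿb²ⁿ : n≥0} are DCFLs (push the a's; pop one per b, respectively one per two b's) whose union no deterministic PDA accepts: a DPDA for it would have a single run on aⁿb²ⁿ, accepting after the prefix aⁿbⁿ and accepting again after n more b's; an ordinary PDA that simulates it on a's and b's and, at any moment when it is accepting, may switch to reading only a fresh letter c while feeding each c to the simulation as a b, would accept aⁱbʲcᵏ (k≥1) exactly when both aⁱbʲ and aⁱbʲ⁺ᵏ are in the language, i.e. its language intersected with the regular set a*b*c⁺ would be exactly {aⁿbⁿcⁿ : n≥1} — impossible, since context-free languages are closed under intersection with regular sets and {aⁿbⁿcⁿ} is not context-free.

No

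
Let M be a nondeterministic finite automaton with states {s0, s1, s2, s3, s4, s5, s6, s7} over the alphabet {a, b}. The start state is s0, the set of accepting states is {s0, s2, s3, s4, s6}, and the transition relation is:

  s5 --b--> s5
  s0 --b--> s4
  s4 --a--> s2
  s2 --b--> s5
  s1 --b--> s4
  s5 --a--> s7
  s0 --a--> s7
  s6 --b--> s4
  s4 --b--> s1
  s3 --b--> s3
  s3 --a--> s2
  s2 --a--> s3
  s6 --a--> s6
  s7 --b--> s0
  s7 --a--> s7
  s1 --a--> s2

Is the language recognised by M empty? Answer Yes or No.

No

The empty string ε is accepted: the run s0 ends in the accepting state s0.
Since at least one string is accepted, L(M) is not empty.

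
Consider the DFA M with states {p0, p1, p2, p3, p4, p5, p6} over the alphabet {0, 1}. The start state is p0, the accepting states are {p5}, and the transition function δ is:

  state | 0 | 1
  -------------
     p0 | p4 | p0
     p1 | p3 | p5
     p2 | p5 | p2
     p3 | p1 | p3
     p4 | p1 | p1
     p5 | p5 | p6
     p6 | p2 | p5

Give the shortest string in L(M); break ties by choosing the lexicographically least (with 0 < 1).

A breadth-first search from p0 reaches an accepting state first via the path p0 → p4 → p1 → p5 on input 001.
No string of length < 3 is accepted (BFS exhausts all shorter strings without reaching an accepting state), and 001 is the lexicographically least accepting string of length 3.

001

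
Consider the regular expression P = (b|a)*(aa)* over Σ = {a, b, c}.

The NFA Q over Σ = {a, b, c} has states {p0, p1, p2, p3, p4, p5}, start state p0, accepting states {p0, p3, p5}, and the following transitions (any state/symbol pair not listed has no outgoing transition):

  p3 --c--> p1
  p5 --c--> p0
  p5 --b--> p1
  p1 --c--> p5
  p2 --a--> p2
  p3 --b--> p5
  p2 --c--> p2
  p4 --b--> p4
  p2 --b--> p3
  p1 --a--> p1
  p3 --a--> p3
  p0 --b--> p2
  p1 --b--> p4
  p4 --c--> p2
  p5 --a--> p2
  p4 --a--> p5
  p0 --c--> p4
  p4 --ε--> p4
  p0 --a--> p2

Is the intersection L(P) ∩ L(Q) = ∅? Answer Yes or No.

The empty string ε is accepted by both P and Q.
Hence L(P) ∩ L(Q) ≠ ∅.

No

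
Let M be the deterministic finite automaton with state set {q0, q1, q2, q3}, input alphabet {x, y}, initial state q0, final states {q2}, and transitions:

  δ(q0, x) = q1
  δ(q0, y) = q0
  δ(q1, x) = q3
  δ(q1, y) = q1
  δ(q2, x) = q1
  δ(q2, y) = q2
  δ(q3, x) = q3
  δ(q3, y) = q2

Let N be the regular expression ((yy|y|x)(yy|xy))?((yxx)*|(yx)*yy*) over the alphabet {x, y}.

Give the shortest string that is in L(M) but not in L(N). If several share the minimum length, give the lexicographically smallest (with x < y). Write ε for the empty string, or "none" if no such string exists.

The string xxxy is accepted by M but not by N.
No shorter string lies in the difference, and xxxy is the lexicographically first length-4 string in L(M) \ L(N).

xxxy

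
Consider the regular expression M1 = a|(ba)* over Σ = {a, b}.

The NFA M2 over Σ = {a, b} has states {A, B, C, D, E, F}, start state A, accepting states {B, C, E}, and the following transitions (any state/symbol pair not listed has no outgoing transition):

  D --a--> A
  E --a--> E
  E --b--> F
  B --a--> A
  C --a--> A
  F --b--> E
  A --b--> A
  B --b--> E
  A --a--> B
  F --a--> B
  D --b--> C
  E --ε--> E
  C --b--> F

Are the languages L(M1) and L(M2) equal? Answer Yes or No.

The empty string ε is accepted by M1 but rejected by M2.
So L(M1) ≠ L(M2).

No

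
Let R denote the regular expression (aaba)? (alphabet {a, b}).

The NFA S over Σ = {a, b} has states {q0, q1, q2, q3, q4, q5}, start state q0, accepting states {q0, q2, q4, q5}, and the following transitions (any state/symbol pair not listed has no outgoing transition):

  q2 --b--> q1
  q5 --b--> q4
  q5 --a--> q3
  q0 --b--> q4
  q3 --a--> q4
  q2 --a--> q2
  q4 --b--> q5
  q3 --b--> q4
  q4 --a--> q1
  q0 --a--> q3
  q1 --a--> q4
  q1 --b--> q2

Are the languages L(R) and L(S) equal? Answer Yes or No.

The string aaba is accepted by R but rejected by S.
So L(R) ≠ L(S).

No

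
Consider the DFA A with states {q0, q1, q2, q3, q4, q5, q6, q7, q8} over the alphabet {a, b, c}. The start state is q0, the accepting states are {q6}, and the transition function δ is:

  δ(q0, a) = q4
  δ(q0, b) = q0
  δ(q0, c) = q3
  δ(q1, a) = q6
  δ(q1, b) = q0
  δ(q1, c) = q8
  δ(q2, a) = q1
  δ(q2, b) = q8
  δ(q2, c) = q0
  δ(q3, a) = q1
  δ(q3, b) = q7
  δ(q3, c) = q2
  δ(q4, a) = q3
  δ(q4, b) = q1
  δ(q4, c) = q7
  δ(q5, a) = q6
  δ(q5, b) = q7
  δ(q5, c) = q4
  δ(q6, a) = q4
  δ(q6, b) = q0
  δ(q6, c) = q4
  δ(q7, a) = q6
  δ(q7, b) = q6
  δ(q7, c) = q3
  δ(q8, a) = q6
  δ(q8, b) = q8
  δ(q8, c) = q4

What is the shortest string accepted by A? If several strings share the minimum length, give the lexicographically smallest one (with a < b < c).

A breadth-first search from q0 reaches an accepting state first via the path q0 → q4 → q1 → q6 on input aba.
No string of length < 3 is accepted (BFS exhausts all shorter strings without reaching an accepting state), and aba is the lexicographically least accepting string of length 3.

aba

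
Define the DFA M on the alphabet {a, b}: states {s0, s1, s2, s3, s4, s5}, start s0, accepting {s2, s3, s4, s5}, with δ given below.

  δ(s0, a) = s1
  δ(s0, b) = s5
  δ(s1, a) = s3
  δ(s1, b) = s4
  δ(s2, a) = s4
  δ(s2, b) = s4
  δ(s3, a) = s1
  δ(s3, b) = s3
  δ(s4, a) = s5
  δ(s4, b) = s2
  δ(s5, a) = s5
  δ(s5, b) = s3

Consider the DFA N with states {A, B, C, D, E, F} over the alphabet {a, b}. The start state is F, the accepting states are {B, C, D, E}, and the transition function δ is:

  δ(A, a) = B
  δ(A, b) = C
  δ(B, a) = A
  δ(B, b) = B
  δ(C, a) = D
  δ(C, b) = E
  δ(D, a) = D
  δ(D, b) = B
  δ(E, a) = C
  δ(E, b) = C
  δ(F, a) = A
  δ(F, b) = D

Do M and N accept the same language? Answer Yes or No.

Exploring the product automaton M × N from the start pair (s0, F), following both machines on each input symbol, reaches 6 state pairs: (s0, F), (s1, A), (s5, D), (s3, B), (s4, C), (s2, E).
M accepts in {s2, s3, s4, s5} and N accepts in {B, C, D, E}. In every reachable pair the two components are either both accepting — (s5, D), (s3, B), (s4, C), (s2, E) — or both non-accepting, so no string is accepted by exactly one of the machines: L(M) \ L(N) and L(N) \ L(M) are both empty.
Hence every string is accepted by M iff it is accepted by N, and the two languages coincide.

Yes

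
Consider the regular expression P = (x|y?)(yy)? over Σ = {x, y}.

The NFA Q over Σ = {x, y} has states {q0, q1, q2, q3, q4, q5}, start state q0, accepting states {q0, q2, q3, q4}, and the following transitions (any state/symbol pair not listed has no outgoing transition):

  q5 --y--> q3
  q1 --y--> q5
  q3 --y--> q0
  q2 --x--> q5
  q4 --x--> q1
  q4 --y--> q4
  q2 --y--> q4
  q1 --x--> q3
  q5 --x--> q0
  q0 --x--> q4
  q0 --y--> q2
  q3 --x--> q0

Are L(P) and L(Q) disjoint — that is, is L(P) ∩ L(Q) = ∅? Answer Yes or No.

The empty string ε is accepted by both P and Q.
Hence L(P) ∩ L(Q) ≠ ∅.

No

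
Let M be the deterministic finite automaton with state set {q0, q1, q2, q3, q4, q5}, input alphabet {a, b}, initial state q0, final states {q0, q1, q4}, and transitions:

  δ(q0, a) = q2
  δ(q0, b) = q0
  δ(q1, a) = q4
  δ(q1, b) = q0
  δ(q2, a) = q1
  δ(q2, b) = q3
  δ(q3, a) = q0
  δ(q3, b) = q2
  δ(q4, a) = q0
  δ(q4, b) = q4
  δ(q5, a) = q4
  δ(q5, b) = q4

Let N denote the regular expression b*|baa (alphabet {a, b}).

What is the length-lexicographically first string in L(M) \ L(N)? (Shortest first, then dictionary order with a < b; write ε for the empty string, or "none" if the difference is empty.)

The string aa is accepted by M but not by N.
No shorter string lies in the difference, and aa is the lexicographically first length-2 string in L(M) \ L(N).

aa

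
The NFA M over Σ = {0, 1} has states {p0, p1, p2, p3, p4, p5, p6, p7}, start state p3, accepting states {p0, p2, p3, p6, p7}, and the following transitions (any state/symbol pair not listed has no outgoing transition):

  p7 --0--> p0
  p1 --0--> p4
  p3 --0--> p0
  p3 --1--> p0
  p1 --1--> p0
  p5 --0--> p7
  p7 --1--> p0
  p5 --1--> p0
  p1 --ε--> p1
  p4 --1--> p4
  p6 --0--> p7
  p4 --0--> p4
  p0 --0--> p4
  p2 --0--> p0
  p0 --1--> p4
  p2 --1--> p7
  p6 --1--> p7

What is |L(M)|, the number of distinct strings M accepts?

The useful subgraph on states {p0, p3} is acyclic, so L(M) is finite; the longest accepting path visits 2 useful states, giving maximum string length 1.
Counting accepting paths from p3 by length: 1 of length 0, 2 of length 1. Total 3.

3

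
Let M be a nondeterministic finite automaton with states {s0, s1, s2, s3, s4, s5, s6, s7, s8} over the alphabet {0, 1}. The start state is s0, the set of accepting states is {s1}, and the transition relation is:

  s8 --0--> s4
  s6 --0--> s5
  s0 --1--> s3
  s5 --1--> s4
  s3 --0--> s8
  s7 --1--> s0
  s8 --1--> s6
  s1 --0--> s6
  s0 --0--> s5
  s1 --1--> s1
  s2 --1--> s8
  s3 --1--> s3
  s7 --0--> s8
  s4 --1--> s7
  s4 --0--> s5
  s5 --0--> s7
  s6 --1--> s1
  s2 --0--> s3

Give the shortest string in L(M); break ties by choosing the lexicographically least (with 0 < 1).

A breadth-first search from s0 reaches an accepting state first via the path s0 → s3 → s8 → s6 → s1 on input 1011.
No string of length < 4 is accepted (BFS exhausts all shorter strings without reaching an accepting state), and 1011 is the lexicographically least accepting string of length 4.

1011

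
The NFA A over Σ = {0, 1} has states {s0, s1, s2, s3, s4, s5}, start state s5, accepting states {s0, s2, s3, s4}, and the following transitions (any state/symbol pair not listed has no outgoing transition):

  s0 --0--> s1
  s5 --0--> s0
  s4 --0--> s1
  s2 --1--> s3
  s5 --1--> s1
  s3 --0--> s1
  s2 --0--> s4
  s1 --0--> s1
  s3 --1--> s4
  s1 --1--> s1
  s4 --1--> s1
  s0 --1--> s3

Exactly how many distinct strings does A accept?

The useful subgraph on states {s0, s3, s4, s5} is acyclic, so L(A) is finite; the longest accepting path visits 4 useful states, giving maximum string length 3.
Counting accepting paths from s5 by length: 1 of length 1, 1 of length 2, 1 of length 3. Total 3.

3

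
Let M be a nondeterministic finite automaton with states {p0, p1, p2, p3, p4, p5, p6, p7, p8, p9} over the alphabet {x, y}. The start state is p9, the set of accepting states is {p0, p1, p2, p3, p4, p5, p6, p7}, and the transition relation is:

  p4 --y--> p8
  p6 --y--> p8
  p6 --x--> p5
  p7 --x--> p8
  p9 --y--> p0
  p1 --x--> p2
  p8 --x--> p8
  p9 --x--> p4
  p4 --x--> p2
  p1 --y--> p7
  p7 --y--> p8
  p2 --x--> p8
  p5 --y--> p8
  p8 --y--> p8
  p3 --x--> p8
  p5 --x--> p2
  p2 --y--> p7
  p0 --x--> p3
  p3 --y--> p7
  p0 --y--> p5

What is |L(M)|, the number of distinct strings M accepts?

The useful subgraph on states {p0, p2, p3, p4, p5, p7, p9} is acyclic, so L(M) is finite; the longest accepting path visits 5 useful states, giving maximum string length 4.
Counting accepting paths from p9 by length: 2 of length 1, 3 of length 2, 3 of length 3, 1 of length 4. Total 9.

9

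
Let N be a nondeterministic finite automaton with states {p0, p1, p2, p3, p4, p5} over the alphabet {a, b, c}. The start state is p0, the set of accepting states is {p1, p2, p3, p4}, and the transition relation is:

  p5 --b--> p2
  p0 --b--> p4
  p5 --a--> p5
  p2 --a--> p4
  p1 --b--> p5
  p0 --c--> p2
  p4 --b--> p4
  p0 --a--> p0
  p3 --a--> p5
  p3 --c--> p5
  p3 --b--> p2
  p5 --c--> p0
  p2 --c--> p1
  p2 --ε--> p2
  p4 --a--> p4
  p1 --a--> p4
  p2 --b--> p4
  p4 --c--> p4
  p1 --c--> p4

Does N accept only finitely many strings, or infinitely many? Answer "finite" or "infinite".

State p0 is reachable from the start and can reach an accepting state, and it lies on the cycle p0 → p0.
Traversing that cycle any number of times yields accepted strings of unbounded length, so the language is infinite.

infinite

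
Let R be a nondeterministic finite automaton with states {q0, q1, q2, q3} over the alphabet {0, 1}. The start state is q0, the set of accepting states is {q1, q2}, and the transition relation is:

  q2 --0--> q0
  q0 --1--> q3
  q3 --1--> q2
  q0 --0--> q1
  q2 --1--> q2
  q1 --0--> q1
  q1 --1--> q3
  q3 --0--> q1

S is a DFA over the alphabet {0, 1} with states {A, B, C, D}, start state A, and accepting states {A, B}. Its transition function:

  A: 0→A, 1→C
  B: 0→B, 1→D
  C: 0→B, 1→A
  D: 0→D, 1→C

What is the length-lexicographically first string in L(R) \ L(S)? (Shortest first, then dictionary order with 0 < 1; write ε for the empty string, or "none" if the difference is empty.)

111

The string 111 is accepted by R but not by S.
No shorter string lies in the difference, and 111 is the lexicographically first length-3 string in L(R) \ L(S).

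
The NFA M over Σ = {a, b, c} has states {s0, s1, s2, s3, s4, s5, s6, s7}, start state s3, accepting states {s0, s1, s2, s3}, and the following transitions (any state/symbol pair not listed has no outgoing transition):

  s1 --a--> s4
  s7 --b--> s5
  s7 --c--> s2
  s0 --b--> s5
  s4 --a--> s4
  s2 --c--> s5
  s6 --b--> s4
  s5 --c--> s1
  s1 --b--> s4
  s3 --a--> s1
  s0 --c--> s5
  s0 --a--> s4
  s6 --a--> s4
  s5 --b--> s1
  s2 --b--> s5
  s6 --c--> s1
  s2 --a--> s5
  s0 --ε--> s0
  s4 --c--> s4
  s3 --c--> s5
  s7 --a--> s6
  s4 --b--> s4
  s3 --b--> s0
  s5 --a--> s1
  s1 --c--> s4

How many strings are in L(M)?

The useful subgraph on states {s0, s1, s3, s5} is acyclic, so L(M) is finite; the longest accepting path visits 4 useful states, giving maximum string length 3.
Counting accepting paths from s3 by length: 1 of length 0, 2 of length 1, 3 of length 2, 6 of length 3. Total 12.

12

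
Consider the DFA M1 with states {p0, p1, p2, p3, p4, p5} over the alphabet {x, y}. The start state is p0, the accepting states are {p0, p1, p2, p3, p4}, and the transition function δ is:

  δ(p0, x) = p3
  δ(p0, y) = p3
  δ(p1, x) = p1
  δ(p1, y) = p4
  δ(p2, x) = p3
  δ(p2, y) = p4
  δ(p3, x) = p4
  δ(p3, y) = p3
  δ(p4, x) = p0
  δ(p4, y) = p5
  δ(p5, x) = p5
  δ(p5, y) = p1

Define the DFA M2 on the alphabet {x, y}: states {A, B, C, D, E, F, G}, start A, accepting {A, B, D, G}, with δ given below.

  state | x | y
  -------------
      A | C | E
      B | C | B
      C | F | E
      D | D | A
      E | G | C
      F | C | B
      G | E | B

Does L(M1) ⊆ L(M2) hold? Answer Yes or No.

No

The string x is in L(M1) but not in L(M2).
So L(M1) ⊄ L(M2).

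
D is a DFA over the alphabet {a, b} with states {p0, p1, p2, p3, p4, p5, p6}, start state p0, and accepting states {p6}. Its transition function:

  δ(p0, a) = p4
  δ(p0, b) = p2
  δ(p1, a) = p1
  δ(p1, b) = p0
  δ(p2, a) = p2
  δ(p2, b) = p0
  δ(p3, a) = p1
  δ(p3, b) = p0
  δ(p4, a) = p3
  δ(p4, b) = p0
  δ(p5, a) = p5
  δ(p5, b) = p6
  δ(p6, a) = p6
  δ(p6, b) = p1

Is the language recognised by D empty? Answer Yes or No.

The states reachable from the start state are {p0, p1, p2, p3, p4}.
None of the accepting states {p6} is reachable, so no string is accepted and L(D) = ∅.

Yes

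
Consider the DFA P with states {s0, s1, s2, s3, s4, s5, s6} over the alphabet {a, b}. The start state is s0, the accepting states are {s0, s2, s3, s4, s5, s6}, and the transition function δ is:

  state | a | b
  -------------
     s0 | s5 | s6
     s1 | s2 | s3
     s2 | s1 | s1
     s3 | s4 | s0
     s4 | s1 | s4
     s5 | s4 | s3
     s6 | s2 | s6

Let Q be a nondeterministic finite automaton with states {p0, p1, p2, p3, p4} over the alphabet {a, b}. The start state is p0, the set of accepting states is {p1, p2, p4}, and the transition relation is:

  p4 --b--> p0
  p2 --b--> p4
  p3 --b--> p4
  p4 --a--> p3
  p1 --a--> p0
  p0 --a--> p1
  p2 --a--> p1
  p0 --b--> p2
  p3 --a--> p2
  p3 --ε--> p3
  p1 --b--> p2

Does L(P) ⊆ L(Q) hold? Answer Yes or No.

No

The empty string ε is in L(P) but not in L(Q).
So L(P) ⊄ L(Q).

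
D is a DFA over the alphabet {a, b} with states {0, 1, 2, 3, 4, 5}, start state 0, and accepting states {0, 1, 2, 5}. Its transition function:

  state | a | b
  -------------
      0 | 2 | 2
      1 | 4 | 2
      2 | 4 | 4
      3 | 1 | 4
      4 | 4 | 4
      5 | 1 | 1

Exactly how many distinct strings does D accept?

3

The useful subgraph on states {0, 2} is acyclic, so L(D) is finite; the longest accepting path visits 2 useful states, giving maximum string length 1.
Counting accepting paths from 0 by length: 1 of length 0, 2 of length 1. Total 3.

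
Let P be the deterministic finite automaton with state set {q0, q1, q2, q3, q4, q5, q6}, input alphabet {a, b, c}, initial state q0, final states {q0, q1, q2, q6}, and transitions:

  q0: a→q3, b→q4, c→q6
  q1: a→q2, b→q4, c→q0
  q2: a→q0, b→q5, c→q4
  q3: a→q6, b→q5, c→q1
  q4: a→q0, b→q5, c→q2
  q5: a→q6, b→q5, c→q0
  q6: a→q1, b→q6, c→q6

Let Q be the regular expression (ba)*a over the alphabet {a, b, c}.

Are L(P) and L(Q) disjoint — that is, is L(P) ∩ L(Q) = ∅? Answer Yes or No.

Yes

Converting the expression Q to a DFA (subset construction, then merging equivalent states) gives the minimal DFA with states {r0, r1, r2, r3}, start state r0, accepting states {r1} and transitions r0: a→r1, b→r2, c→r3; r1: a→r3, b→r3, c→r3; r2: a→r0, b→r3, c→r3; r3: a→r3, b→r3, c→r3.
Exploring the product automaton P × Q from the start pair (q0, r0), following both machines on each input symbol, reaches 10 state pairs: (q0, r0), (q3, r1), (q4, r2), (q6, r3), (q5, r3), (q1, r3), (q2, r3), (q0, r3), (q4, r3), (q3, r3).
P accepts in {q0, q1, q2, q6} and Q accepts in {r1}; no reachable pair has both components accepting, so no string drives both machines to acceptance simultaneously and L(P) ∩ L(Q) = ∅.
So no string is accepted by both, and the intersection is empty.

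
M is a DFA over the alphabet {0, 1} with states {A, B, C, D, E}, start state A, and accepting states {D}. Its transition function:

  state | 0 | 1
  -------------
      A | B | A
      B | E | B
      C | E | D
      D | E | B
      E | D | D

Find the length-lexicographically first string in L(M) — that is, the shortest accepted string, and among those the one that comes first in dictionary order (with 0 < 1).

A breadth-first search from A reaches an accepting state first via the path A → B → E → D on input 000.
No string of length < 3 is accepted (BFS exhausts all shorter strings without reaching an accepting state), and 000 is the lexicographically least accepting string of length 3.

000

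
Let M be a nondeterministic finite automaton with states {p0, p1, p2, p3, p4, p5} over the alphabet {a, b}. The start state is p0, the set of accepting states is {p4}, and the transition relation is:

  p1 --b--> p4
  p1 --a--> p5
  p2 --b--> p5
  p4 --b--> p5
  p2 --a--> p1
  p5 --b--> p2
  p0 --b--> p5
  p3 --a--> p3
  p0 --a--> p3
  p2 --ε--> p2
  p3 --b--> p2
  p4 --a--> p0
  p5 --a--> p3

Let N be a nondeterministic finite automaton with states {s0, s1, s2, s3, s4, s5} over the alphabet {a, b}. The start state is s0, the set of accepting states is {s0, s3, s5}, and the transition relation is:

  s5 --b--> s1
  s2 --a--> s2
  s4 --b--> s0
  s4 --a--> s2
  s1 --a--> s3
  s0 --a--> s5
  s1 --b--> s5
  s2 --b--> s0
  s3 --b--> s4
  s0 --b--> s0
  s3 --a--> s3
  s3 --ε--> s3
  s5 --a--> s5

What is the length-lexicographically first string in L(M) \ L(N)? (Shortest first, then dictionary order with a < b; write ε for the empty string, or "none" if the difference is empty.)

The string abab is accepted by M but not by N.
No shorter string lies in the difference, and abab is the lexicographically first length-4 string in L(M) \ L(N).

abab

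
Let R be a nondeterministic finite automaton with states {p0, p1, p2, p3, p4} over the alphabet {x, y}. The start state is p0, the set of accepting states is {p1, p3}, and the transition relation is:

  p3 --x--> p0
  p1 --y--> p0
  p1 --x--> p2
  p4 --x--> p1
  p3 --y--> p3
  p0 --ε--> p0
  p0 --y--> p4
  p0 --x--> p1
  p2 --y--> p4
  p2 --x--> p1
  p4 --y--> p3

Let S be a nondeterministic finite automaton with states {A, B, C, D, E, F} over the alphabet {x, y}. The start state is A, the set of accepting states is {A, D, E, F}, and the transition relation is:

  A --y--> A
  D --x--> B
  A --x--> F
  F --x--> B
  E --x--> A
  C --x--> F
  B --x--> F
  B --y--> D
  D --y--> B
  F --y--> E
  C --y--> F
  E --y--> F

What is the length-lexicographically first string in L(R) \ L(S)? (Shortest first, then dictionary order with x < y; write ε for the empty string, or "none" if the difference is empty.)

The string xxyx is accepted by R but not by S.
No shorter string lies in the difference, and xxyx is the lexicographically first length-4 string in L(R) \ L(S).

xxyx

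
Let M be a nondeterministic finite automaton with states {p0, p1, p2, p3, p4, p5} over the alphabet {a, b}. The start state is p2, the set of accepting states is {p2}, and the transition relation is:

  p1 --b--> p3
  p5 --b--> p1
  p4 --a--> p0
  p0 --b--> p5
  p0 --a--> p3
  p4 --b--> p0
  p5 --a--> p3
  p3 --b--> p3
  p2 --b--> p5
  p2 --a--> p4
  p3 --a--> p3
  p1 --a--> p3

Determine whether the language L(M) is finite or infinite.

finite

The useful states (reachable from p2 and able to reach an accepting state) are {p2}.
Restricted to these states the transition graph has no cycle, so every accepting path has bounded length and L is finite.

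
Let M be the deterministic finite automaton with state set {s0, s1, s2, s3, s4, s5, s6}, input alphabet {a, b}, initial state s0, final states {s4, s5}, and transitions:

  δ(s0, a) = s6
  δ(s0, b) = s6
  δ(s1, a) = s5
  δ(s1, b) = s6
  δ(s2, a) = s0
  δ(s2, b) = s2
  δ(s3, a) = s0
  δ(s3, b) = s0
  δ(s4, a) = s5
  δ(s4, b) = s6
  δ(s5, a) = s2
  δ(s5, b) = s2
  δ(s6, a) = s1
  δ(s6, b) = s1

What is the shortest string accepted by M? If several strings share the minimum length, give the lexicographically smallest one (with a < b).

A breadth-first search from s0 reaches an accepting state first via the path s0 → s6 → s1 → s5 on input aaa.
No string of length < 3 is accepted (BFS exhausts all shorter strings without reaching an accepting state), and aaa is the lexicographically least accepting string of length 3.

aaa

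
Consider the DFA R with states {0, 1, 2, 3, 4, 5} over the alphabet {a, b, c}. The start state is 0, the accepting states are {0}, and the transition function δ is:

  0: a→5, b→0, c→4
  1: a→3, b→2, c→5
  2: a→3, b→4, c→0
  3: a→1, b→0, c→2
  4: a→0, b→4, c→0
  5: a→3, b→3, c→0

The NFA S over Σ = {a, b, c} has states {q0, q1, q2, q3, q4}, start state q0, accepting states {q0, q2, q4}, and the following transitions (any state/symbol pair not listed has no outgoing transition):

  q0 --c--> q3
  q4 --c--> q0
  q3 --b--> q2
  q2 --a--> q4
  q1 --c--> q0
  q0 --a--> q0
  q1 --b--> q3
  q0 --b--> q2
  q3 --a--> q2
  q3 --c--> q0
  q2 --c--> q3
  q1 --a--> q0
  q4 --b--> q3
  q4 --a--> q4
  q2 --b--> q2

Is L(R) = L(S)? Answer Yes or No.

The string ac is accepted by R but rejected by S.
So L(R) ≠ L(S).

No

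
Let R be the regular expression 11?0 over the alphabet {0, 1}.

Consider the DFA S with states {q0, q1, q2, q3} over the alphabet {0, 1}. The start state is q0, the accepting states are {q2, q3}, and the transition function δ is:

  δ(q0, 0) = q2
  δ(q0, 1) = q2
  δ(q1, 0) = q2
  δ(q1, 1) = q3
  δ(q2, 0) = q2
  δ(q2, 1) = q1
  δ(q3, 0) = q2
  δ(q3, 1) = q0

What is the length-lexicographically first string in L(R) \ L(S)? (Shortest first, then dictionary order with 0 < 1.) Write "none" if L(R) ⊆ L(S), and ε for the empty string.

none

Converting the expression R to a DFA (subset construction, then merging equivalent states) gives the minimal DFA with states {r0, r1, r2, r3, r4}, start state r0, accepting states {r3} and transitions r0: 0→r1, 1→r2; r1: 0→r1, 1→r1; r2: 0→r3, 1→r4; r3: 0→r1, 1→r1; r4: 0→r3, 1→r1.
Exploring the product automaton R × S from the start pair (r0, q0), following both machines on each input symbol, reaches 8 state pairs: (r0, q0), (r1, q2), (r2, q2), (r1, q1), (r3, q2), (r4, q1), (r1, q3), (r1, q0).
R accepts in {r3} and S accepts in {q2, q3}. The reachable pairs whose R-component is accepting are (r3, q2); in each of them the S-component is accepting too, so the product for L(R) \ L(S) (R-component accepting, S-component rejecting) has no reachable accepting pair and the difference is empty.
So every string accepted by R is also accepted by S: L(R) \ L(S) = ∅ and there is no such string.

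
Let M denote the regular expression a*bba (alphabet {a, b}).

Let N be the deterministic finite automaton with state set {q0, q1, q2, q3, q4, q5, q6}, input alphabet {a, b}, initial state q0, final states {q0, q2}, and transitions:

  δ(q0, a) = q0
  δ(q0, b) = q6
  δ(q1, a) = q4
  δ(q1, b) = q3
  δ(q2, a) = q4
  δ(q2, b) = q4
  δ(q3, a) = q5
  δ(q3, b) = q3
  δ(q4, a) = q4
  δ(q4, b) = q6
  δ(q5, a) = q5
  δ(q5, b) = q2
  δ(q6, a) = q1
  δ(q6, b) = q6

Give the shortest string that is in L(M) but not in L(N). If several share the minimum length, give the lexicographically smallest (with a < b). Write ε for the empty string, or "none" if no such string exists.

bba

The string bba is accepted by M but not by N.
No shorter string lies in the difference, and bba is the lexicographically first length-3 string in L(M) \ L(N).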